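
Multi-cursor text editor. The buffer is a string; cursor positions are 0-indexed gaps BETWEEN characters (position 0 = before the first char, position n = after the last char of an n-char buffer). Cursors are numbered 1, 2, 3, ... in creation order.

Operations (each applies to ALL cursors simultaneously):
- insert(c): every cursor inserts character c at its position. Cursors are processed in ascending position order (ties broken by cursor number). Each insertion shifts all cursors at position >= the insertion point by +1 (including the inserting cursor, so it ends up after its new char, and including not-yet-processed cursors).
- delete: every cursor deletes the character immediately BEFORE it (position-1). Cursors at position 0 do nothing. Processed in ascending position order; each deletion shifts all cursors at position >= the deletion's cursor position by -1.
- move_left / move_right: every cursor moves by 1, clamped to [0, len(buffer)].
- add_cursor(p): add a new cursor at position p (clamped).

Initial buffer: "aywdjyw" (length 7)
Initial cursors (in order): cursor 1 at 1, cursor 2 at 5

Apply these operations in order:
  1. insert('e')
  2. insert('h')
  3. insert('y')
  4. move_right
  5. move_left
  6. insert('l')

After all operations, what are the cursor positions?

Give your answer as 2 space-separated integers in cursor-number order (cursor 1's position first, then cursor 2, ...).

After op 1 (insert('e')): buffer="aeywdjeyw" (len 9), cursors c1@2 c2@7, authorship .1....2..
After op 2 (insert('h')): buffer="aehywdjehyw" (len 11), cursors c1@3 c2@9, authorship .11....22..
After op 3 (insert('y')): buffer="aehyywdjehyyw" (len 13), cursors c1@4 c2@11, authorship .111....222..
After op 4 (move_right): buffer="aehyywdjehyyw" (len 13), cursors c1@5 c2@12, authorship .111....222..
After op 5 (move_left): buffer="aehyywdjehyyw" (len 13), cursors c1@4 c2@11, authorship .111....222..
After op 6 (insert('l')): buffer="aehylywdjehylyw" (len 15), cursors c1@5 c2@13, authorship .1111....2222..

Answer: 5 13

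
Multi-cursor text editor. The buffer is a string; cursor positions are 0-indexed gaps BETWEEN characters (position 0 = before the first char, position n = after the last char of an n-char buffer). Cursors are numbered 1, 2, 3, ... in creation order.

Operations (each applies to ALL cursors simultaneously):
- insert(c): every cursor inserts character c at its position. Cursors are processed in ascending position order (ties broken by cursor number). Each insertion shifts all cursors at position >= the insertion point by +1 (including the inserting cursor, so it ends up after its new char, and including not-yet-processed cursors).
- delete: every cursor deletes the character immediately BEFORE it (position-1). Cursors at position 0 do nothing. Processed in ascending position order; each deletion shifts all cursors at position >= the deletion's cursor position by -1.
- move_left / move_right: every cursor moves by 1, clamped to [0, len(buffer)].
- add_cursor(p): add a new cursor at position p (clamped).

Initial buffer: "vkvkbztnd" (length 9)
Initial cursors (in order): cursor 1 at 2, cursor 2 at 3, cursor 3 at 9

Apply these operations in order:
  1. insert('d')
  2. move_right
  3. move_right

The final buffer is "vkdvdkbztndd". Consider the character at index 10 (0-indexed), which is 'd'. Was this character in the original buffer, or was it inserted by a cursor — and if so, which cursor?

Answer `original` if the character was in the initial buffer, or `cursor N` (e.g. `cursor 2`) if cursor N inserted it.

After op 1 (insert('d')): buffer="vkdvdkbztndd" (len 12), cursors c1@3 c2@5 c3@12, authorship ..1.2......3
After op 2 (move_right): buffer="vkdvdkbztndd" (len 12), cursors c1@4 c2@6 c3@12, authorship ..1.2......3
After op 3 (move_right): buffer="vkdvdkbztndd" (len 12), cursors c1@5 c2@7 c3@12, authorship ..1.2......3
Authorship (.=original, N=cursor N): . . 1 . 2 . . . . . . 3
Index 10: author = original

Answer: original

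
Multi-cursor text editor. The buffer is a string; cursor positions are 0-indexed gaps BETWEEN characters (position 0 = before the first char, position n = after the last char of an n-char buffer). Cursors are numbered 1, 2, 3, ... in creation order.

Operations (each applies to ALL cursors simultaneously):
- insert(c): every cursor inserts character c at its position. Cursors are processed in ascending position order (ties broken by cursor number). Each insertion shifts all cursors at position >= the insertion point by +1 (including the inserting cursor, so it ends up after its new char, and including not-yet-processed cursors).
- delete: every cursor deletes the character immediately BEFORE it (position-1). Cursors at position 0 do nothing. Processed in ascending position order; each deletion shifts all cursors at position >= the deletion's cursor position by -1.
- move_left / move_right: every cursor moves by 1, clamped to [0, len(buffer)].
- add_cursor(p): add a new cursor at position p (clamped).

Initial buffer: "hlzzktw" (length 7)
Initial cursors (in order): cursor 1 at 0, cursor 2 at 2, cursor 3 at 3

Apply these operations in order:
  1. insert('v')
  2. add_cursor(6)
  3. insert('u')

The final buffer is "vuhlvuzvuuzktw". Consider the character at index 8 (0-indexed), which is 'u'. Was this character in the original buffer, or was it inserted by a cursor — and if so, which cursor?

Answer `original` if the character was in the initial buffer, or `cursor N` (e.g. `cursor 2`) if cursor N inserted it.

After op 1 (insert('v')): buffer="vhlvzvzktw" (len 10), cursors c1@1 c2@4 c3@6, authorship 1..2.3....
After op 2 (add_cursor(6)): buffer="vhlvzvzktw" (len 10), cursors c1@1 c2@4 c3@6 c4@6, authorship 1..2.3....
After op 3 (insert('u')): buffer="vuhlvuzvuuzktw" (len 14), cursors c1@2 c2@6 c3@10 c4@10, authorship 11..22.334....
Authorship (.=original, N=cursor N): 1 1 . . 2 2 . 3 3 4 . . . .
Index 8: author = 3

Answer: cursor 3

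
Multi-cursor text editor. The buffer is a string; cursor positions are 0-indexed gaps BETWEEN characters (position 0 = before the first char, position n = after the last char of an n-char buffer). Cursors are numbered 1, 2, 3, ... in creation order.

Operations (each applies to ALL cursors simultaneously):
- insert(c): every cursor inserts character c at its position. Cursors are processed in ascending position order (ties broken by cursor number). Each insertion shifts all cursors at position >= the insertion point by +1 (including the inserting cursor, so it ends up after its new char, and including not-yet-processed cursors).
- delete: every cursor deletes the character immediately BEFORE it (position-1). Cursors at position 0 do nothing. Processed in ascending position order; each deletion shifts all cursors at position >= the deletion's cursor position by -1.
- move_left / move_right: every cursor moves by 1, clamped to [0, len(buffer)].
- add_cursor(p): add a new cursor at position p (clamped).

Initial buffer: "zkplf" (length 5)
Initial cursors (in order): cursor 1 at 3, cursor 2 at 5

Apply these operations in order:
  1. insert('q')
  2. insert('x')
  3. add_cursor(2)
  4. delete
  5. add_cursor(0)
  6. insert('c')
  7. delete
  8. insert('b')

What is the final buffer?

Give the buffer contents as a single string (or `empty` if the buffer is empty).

Answer: bzbpqblfqb

Derivation:
After op 1 (insert('q')): buffer="zkpqlfq" (len 7), cursors c1@4 c2@7, authorship ...1..2
After op 2 (insert('x')): buffer="zkpqxlfqx" (len 9), cursors c1@5 c2@9, authorship ...11..22
After op 3 (add_cursor(2)): buffer="zkpqxlfqx" (len 9), cursors c3@2 c1@5 c2@9, authorship ...11..22
After op 4 (delete): buffer="zpqlfq" (len 6), cursors c3@1 c1@3 c2@6, authorship ..1..2
After op 5 (add_cursor(0)): buffer="zpqlfq" (len 6), cursors c4@0 c3@1 c1@3 c2@6, authorship ..1..2
After op 6 (insert('c')): buffer="czcpqclfqc" (len 10), cursors c4@1 c3@3 c1@6 c2@10, authorship 4.3.11..22
After op 7 (delete): buffer="zpqlfq" (len 6), cursors c4@0 c3@1 c1@3 c2@6, authorship ..1..2
After op 8 (insert('b')): buffer="bzbpqblfqb" (len 10), cursors c4@1 c3@3 c1@6 c2@10, authorship 4.3.11..22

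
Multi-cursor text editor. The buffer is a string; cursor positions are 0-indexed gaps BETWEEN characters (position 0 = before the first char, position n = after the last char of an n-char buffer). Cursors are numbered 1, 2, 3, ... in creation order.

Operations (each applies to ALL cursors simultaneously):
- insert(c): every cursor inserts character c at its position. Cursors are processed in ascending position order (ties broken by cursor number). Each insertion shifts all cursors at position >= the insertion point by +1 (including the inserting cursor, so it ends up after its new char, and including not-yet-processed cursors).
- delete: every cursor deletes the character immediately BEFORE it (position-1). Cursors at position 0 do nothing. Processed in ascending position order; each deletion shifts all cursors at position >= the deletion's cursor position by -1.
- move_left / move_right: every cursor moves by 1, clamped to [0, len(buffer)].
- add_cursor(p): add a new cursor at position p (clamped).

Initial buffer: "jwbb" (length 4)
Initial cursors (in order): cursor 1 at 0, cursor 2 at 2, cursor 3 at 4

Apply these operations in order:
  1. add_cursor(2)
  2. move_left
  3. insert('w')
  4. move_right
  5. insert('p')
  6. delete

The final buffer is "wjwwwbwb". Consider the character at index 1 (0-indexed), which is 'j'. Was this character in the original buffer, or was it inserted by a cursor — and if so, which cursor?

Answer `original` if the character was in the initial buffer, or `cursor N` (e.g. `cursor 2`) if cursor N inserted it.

After op 1 (add_cursor(2)): buffer="jwbb" (len 4), cursors c1@0 c2@2 c4@2 c3@4, authorship ....
After op 2 (move_left): buffer="jwbb" (len 4), cursors c1@0 c2@1 c4@1 c3@3, authorship ....
After op 3 (insert('w')): buffer="wjwwwbwb" (len 8), cursors c1@1 c2@4 c4@4 c3@7, authorship 1.24..3.
After op 4 (move_right): buffer="wjwwwbwb" (len 8), cursors c1@2 c2@5 c4@5 c3@8, authorship 1.24..3.
After op 5 (insert('p')): buffer="wjpwwwppbwbp" (len 12), cursors c1@3 c2@8 c4@8 c3@12, authorship 1.124.24.3.3
After op 6 (delete): buffer="wjwwwbwb" (len 8), cursors c1@2 c2@5 c4@5 c3@8, authorship 1.24..3.
Authorship (.=original, N=cursor N): 1 . 2 4 . . 3 .
Index 1: author = original

Answer: original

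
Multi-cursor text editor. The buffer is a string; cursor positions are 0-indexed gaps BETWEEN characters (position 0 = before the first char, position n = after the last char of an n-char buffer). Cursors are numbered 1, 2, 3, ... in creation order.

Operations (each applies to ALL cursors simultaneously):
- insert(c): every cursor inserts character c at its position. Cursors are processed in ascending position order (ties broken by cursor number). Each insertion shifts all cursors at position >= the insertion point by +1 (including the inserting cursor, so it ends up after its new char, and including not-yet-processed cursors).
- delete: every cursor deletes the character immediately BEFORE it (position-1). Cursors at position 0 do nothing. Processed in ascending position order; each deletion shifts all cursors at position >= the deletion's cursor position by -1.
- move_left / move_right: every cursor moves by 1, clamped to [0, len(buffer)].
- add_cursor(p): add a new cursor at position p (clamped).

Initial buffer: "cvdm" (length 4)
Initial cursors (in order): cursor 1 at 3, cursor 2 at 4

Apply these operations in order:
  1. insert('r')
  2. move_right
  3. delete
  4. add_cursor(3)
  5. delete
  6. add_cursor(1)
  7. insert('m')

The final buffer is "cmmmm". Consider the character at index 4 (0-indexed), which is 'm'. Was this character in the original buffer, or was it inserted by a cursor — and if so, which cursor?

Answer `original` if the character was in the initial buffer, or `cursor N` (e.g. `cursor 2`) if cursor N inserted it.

After op 1 (insert('r')): buffer="cvdrmr" (len 6), cursors c1@4 c2@6, authorship ...1.2
After op 2 (move_right): buffer="cvdrmr" (len 6), cursors c1@5 c2@6, authorship ...1.2
After op 3 (delete): buffer="cvdr" (len 4), cursors c1@4 c2@4, authorship ...1
After op 4 (add_cursor(3)): buffer="cvdr" (len 4), cursors c3@3 c1@4 c2@4, authorship ...1
After op 5 (delete): buffer="c" (len 1), cursors c1@1 c2@1 c3@1, authorship .
After op 6 (add_cursor(1)): buffer="c" (len 1), cursors c1@1 c2@1 c3@1 c4@1, authorship .
After op 7 (insert('m')): buffer="cmmmm" (len 5), cursors c1@5 c2@5 c3@5 c4@5, authorship .1234
Authorship (.=original, N=cursor N): . 1 2 3 4
Index 4: author = 4

Answer: cursor 4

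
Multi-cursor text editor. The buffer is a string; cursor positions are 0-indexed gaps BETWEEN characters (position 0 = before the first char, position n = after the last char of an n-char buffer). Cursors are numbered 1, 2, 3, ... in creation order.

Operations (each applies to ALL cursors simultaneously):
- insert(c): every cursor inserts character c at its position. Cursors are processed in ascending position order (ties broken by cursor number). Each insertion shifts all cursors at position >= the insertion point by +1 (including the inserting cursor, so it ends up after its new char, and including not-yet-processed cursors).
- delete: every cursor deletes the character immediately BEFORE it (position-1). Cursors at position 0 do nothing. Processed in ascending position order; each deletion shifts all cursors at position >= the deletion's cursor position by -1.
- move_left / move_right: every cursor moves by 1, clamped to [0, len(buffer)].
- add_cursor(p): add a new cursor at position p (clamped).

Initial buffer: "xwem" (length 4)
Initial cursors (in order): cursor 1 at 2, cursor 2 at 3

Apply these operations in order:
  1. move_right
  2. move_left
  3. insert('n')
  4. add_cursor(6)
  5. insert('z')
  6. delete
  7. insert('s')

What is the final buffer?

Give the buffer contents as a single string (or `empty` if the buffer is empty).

Answer: xwnsensms

Derivation:
After op 1 (move_right): buffer="xwem" (len 4), cursors c1@3 c2@4, authorship ....
After op 2 (move_left): buffer="xwem" (len 4), cursors c1@2 c2@3, authorship ....
After op 3 (insert('n')): buffer="xwnenm" (len 6), cursors c1@3 c2@5, authorship ..1.2.
After op 4 (add_cursor(6)): buffer="xwnenm" (len 6), cursors c1@3 c2@5 c3@6, authorship ..1.2.
After op 5 (insert('z')): buffer="xwnzenzmz" (len 9), cursors c1@4 c2@7 c3@9, authorship ..11.22.3
After op 6 (delete): buffer="xwnenm" (len 6), cursors c1@3 c2@5 c3@6, authorship ..1.2.
After op 7 (insert('s')): buffer="xwnsensms" (len 9), cursors c1@4 c2@7 c3@9, authorship ..11.22.3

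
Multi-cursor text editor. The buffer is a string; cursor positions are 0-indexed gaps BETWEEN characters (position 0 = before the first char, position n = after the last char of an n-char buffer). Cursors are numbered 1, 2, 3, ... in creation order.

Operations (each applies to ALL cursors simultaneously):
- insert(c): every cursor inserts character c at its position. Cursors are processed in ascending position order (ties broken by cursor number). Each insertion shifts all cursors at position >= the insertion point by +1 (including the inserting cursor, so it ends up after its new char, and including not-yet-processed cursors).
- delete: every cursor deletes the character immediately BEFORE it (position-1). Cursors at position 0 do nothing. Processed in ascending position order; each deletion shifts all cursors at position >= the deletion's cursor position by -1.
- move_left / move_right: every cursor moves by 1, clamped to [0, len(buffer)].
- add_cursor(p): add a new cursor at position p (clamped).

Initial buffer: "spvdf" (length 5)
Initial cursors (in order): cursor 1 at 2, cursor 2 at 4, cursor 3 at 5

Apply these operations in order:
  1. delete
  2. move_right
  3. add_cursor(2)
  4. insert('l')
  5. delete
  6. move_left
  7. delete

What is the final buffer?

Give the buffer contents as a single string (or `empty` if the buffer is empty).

After op 1 (delete): buffer="sv" (len 2), cursors c1@1 c2@2 c3@2, authorship ..
After op 2 (move_right): buffer="sv" (len 2), cursors c1@2 c2@2 c3@2, authorship ..
After op 3 (add_cursor(2)): buffer="sv" (len 2), cursors c1@2 c2@2 c3@2 c4@2, authorship ..
After op 4 (insert('l')): buffer="svllll" (len 6), cursors c1@6 c2@6 c3@6 c4@6, authorship ..1234
After op 5 (delete): buffer="sv" (len 2), cursors c1@2 c2@2 c3@2 c4@2, authorship ..
After op 6 (move_left): buffer="sv" (len 2), cursors c1@1 c2@1 c3@1 c4@1, authorship ..
After op 7 (delete): buffer="v" (len 1), cursors c1@0 c2@0 c3@0 c4@0, authorship .

Answer: v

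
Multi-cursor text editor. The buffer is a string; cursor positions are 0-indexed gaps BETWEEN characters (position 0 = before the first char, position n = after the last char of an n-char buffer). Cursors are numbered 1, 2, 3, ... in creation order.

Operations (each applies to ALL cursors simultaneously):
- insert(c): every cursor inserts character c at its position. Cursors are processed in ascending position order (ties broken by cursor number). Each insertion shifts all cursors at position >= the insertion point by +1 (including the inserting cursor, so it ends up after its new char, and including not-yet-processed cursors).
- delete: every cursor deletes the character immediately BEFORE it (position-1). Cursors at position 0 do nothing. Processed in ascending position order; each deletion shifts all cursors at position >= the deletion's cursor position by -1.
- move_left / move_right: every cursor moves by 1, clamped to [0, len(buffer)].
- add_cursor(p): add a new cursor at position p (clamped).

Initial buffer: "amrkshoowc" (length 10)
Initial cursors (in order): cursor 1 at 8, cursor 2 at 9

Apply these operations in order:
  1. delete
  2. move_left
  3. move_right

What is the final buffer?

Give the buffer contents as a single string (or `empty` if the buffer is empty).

Answer: amrkshoc

Derivation:
After op 1 (delete): buffer="amrkshoc" (len 8), cursors c1@7 c2@7, authorship ........
After op 2 (move_left): buffer="amrkshoc" (len 8), cursors c1@6 c2@6, authorship ........
After op 3 (move_right): buffer="amrkshoc" (len 8), cursors c1@7 c2@7, authorship ........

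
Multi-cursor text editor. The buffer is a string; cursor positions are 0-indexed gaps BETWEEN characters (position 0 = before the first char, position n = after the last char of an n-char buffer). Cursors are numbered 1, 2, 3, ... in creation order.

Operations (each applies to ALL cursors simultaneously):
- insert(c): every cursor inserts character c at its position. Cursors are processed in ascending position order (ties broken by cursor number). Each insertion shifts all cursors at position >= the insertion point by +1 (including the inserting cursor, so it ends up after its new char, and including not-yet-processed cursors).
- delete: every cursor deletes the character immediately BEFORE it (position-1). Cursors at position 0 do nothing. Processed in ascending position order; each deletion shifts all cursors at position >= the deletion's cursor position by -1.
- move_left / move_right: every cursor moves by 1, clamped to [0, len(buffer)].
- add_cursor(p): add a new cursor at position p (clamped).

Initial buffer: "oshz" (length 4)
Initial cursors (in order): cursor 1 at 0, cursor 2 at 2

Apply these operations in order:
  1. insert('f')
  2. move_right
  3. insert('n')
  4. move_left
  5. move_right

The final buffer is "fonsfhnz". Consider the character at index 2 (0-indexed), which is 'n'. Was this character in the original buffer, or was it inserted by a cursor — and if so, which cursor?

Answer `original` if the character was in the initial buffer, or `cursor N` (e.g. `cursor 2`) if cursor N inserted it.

Answer: cursor 1

Derivation:
After op 1 (insert('f')): buffer="fosfhz" (len 6), cursors c1@1 c2@4, authorship 1..2..
After op 2 (move_right): buffer="fosfhz" (len 6), cursors c1@2 c2@5, authorship 1..2..
After op 3 (insert('n')): buffer="fonsfhnz" (len 8), cursors c1@3 c2@7, authorship 1.1.2.2.
After op 4 (move_left): buffer="fonsfhnz" (len 8), cursors c1@2 c2@6, authorship 1.1.2.2.
After op 5 (move_right): buffer="fonsfhnz" (len 8), cursors c1@3 c2@7, authorship 1.1.2.2.
Authorship (.=original, N=cursor N): 1 . 1 . 2 . 2 .
Index 2: author = 1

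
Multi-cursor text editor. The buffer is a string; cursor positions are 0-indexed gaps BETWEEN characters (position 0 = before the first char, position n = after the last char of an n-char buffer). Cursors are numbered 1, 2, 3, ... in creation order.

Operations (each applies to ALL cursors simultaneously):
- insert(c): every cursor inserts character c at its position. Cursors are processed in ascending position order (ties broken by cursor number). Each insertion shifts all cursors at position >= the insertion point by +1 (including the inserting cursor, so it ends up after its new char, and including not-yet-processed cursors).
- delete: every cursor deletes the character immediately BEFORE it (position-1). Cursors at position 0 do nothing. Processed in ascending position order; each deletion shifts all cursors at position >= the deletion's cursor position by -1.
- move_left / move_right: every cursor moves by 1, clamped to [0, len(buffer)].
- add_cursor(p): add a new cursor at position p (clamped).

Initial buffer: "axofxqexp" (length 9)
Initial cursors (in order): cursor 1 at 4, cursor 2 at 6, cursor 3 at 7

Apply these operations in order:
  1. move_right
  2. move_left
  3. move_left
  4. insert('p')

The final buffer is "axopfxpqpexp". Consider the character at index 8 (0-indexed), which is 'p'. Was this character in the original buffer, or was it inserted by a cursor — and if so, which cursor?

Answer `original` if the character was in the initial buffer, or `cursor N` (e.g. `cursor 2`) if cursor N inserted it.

After op 1 (move_right): buffer="axofxqexp" (len 9), cursors c1@5 c2@7 c3@8, authorship .........
After op 2 (move_left): buffer="axofxqexp" (len 9), cursors c1@4 c2@6 c3@7, authorship .........
After op 3 (move_left): buffer="axofxqexp" (len 9), cursors c1@3 c2@5 c3@6, authorship .........
After op 4 (insert('p')): buffer="axopfxpqpexp" (len 12), cursors c1@4 c2@7 c3@9, authorship ...1..2.3...
Authorship (.=original, N=cursor N): . . . 1 . . 2 . 3 . . .
Index 8: author = 3

Answer: cursor 3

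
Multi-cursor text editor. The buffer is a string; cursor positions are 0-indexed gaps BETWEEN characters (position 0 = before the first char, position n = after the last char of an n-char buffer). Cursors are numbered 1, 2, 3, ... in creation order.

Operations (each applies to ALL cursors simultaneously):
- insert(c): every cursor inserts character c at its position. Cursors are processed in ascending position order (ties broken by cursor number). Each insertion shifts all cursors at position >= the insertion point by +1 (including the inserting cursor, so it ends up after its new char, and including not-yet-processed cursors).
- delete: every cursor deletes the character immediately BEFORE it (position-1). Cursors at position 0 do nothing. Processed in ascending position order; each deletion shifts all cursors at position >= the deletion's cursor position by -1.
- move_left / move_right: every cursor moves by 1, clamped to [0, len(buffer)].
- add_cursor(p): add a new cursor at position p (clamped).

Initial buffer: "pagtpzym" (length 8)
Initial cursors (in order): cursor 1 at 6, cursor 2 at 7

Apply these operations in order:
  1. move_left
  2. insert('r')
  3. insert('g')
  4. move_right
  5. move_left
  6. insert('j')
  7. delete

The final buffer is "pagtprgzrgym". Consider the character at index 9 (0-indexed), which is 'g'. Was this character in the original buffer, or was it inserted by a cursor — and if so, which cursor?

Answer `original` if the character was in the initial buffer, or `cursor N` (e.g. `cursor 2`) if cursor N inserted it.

Answer: cursor 2

Derivation:
After op 1 (move_left): buffer="pagtpzym" (len 8), cursors c1@5 c2@6, authorship ........
After op 2 (insert('r')): buffer="pagtprzrym" (len 10), cursors c1@6 c2@8, authorship .....1.2..
After op 3 (insert('g')): buffer="pagtprgzrgym" (len 12), cursors c1@7 c2@10, authorship .....11.22..
After op 4 (move_right): buffer="pagtprgzrgym" (len 12), cursors c1@8 c2@11, authorship .....11.22..
After op 5 (move_left): buffer="pagtprgzrgym" (len 12), cursors c1@7 c2@10, authorship .....11.22..
After op 6 (insert('j')): buffer="pagtprgjzrgjym" (len 14), cursors c1@8 c2@12, authorship .....111.222..
After op 7 (delete): buffer="pagtprgzrgym" (len 12), cursors c1@7 c2@10, authorship .....11.22..
Authorship (.=original, N=cursor N): . . . . . 1 1 . 2 2 . .
Index 9: author = 2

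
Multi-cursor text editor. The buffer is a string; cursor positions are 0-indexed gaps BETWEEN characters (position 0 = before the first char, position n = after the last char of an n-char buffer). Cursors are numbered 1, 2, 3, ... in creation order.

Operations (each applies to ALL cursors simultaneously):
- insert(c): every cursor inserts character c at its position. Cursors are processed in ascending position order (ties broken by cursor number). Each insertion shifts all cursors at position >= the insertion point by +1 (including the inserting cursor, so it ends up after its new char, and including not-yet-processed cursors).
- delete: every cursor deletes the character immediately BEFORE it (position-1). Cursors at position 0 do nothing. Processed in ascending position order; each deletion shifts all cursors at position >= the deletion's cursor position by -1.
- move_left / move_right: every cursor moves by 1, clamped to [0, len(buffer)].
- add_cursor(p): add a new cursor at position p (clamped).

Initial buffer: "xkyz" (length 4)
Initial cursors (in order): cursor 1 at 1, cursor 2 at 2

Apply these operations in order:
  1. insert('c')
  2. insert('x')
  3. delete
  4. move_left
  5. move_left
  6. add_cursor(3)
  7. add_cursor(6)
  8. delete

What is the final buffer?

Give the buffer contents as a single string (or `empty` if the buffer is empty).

Answer: xcy

Derivation:
After op 1 (insert('c')): buffer="xckcyz" (len 6), cursors c1@2 c2@4, authorship .1.2..
After op 2 (insert('x')): buffer="xcxkcxyz" (len 8), cursors c1@3 c2@6, authorship .11.22..
After op 3 (delete): buffer="xckcyz" (len 6), cursors c1@2 c2@4, authorship .1.2..
After op 4 (move_left): buffer="xckcyz" (len 6), cursors c1@1 c2@3, authorship .1.2..
After op 5 (move_left): buffer="xckcyz" (len 6), cursors c1@0 c2@2, authorship .1.2..
After op 6 (add_cursor(3)): buffer="xckcyz" (len 6), cursors c1@0 c2@2 c3@3, authorship .1.2..
After op 7 (add_cursor(6)): buffer="xckcyz" (len 6), cursors c1@0 c2@2 c3@3 c4@6, authorship .1.2..
After op 8 (delete): buffer="xcy" (len 3), cursors c1@0 c2@1 c3@1 c4@3, authorship .2.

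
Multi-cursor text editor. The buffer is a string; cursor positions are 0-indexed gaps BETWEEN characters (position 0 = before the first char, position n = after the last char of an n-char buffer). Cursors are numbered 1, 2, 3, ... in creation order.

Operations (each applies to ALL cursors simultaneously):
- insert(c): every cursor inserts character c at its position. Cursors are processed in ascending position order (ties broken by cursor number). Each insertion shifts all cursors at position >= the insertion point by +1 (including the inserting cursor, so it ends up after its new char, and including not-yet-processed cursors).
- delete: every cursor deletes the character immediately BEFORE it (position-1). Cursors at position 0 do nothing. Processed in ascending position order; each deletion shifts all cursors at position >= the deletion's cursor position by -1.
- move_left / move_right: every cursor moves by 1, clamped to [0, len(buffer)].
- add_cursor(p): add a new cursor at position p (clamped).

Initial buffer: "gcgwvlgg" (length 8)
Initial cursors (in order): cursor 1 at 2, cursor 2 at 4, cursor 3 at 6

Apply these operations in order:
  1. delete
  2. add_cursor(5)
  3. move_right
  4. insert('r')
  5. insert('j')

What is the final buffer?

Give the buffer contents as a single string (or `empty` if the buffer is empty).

After op 1 (delete): buffer="ggvgg" (len 5), cursors c1@1 c2@2 c3@3, authorship .....
After op 2 (add_cursor(5)): buffer="ggvgg" (len 5), cursors c1@1 c2@2 c3@3 c4@5, authorship .....
After op 3 (move_right): buffer="ggvgg" (len 5), cursors c1@2 c2@3 c3@4 c4@5, authorship .....
After op 4 (insert('r')): buffer="ggrvrgrgr" (len 9), cursors c1@3 c2@5 c3@7 c4@9, authorship ..1.2.3.4
After op 5 (insert('j')): buffer="ggrjvrjgrjgrj" (len 13), cursors c1@4 c2@7 c3@10 c4@13, authorship ..11.22.33.44

Answer: ggrjvrjgrjgrj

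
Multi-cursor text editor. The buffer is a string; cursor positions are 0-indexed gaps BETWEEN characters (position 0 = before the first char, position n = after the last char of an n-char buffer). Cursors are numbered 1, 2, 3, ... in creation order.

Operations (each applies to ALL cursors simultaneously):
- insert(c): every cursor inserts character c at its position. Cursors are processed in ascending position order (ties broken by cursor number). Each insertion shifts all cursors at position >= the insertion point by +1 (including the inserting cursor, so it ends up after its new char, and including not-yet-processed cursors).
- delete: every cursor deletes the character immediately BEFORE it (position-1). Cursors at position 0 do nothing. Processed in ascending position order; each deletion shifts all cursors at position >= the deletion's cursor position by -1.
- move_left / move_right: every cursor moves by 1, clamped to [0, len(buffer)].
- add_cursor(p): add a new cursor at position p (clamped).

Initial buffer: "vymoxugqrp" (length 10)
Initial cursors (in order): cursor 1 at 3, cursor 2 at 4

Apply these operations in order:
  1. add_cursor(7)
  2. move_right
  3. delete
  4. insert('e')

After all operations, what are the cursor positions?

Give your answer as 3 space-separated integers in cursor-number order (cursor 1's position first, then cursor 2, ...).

Answer: 5 5 8

Derivation:
After op 1 (add_cursor(7)): buffer="vymoxugqrp" (len 10), cursors c1@3 c2@4 c3@7, authorship ..........
After op 2 (move_right): buffer="vymoxugqrp" (len 10), cursors c1@4 c2@5 c3@8, authorship ..........
After op 3 (delete): buffer="vymugrp" (len 7), cursors c1@3 c2@3 c3@5, authorship .......
After op 4 (insert('e')): buffer="vymeeugerp" (len 10), cursors c1@5 c2@5 c3@8, authorship ...12..3..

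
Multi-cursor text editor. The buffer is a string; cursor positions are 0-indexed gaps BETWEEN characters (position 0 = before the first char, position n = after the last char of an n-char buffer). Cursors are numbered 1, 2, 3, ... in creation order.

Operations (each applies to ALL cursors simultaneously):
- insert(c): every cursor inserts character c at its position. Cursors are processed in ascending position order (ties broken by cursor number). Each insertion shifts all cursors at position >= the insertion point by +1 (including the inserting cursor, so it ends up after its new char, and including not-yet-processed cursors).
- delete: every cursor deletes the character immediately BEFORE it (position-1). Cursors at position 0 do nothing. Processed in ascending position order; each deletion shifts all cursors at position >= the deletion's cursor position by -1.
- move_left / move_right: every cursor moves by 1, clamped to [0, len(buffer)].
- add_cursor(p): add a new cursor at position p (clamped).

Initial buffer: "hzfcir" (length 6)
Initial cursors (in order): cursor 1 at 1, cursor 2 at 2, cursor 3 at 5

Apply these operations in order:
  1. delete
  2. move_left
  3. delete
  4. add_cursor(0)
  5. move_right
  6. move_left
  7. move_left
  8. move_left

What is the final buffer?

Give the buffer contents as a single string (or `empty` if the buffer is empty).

After op 1 (delete): buffer="fcr" (len 3), cursors c1@0 c2@0 c3@2, authorship ...
After op 2 (move_left): buffer="fcr" (len 3), cursors c1@0 c2@0 c3@1, authorship ...
After op 3 (delete): buffer="cr" (len 2), cursors c1@0 c2@0 c3@0, authorship ..
After op 4 (add_cursor(0)): buffer="cr" (len 2), cursors c1@0 c2@0 c3@0 c4@0, authorship ..
After op 5 (move_right): buffer="cr" (len 2), cursors c1@1 c2@1 c3@1 c4@1, authorship ..
After op 6 (move_left): buffer="cr" (len 2), cursors c1@0 c2@0 c3@0 c4@0, authorship ..
After op 7 (move_left): buffer="cr" (len 2), cursors c1@0 c2@0 c3@0 c4@0, authorship ..
After op 8 (move_left): buffer="cr" (len 2), cursors c1@0 c2@0 c3@0 c4@0, authorship ..

Answer: cr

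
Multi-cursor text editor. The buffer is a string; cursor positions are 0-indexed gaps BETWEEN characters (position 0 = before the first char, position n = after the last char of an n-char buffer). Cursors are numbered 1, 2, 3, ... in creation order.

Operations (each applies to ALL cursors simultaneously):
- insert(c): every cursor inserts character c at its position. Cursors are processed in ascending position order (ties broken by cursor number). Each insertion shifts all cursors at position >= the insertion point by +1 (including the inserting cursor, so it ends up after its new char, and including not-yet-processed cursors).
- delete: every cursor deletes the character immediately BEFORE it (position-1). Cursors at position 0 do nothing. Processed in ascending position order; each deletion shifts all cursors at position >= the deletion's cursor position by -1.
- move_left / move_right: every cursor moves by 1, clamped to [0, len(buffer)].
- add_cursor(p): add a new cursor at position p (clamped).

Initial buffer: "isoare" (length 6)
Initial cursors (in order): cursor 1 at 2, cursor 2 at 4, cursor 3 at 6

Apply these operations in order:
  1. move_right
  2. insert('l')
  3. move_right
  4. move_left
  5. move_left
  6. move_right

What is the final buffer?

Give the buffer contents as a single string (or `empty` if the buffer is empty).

After op 1 (move_right): buffer="isoare" (len 6), cursors c1@3 c2@5 c3@6, authorship ......
After op 2 (insert('l')): buffer="isolarlel" (len 9), cursors c1@4 c2@7 c3@9, authorship ...1..2.3
After op 3 (move_right): buffer="isolarlel" (len 9), cursors c1@5 c2@8 c3@9, authorship ...1..2.3
After op 4 (move_left): buffer="isolarlel" (len 9), cursors c1@4 c2@7 c3@8, authorship ...1..2.3
After op 5 (move_left): buffer="isolarlel" (len 9), cursors c1@3 c2@6 c3@7, authorship ...1..2.3
After op 6 (move_right): buffer="isolarlel" (len 9), cursors c1@4 c2@7 c3@8, authorship ...1..2.3

Answer: isolarlel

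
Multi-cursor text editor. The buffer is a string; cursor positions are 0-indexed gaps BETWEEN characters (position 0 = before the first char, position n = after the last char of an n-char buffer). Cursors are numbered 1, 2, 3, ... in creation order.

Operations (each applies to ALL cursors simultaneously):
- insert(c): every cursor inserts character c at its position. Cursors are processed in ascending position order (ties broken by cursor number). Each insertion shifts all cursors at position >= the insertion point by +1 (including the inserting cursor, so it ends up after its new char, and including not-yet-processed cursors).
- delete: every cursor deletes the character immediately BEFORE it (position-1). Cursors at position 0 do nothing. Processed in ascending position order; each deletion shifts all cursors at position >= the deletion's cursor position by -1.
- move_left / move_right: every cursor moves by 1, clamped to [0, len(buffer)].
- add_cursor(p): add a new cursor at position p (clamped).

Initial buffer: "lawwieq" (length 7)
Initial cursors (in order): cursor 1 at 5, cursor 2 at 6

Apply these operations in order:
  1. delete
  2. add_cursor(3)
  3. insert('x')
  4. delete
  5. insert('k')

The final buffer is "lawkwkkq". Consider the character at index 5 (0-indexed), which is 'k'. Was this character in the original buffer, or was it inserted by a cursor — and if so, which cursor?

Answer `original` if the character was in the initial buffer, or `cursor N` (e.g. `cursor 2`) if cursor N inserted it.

Answer: cursor 1

Derivation:
After op 1 (delete): buffer="lawwq" (len 5), cursors c1@4 c2@4, authorship .....
After op 2 (add_cursor(3)): buffer="lawwq" (len 5), cursors c3@3 c1@4 c2@4, authorship .....
After op 3 (insert('x')): buffer="lawxwxxq" (len 8), cursors c3@4 c1@7 c2@7, authorship ...3.12.
After op 4 (delete): buffer="lawwq" (len 5), cursors c3@3 c1@4 c2@4, authorship .....
After op 5 (insert('k')): buffer="lawkwkkq" (len 8), cursors c3@4 c1@7 c2@7, authorship ...3.12.
Authorship (.=original, N=cursor N): . . . 3 . 1 2 .
Index 5: author = 1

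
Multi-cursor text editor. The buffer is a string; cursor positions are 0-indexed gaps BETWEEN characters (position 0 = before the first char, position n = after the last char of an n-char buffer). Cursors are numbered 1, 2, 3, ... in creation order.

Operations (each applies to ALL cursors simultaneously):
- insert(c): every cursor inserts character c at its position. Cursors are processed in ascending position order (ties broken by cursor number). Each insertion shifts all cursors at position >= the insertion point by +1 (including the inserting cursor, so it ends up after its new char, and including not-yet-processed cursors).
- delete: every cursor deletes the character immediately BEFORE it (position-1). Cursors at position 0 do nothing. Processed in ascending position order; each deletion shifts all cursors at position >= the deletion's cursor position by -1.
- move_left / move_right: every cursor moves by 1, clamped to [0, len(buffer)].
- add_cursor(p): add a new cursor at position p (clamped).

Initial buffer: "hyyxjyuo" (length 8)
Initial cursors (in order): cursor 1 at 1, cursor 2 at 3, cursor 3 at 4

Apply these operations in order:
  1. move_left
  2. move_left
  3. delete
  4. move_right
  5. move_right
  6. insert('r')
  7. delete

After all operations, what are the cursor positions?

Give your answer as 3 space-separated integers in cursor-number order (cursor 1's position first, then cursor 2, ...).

After op 1 (move_left): buffer="hyyxjyuo" (len 8), cursors c1@0 c2@2 c3@3, authorship ........
After op 2 (move_left): buffer="hyyxjyuo" (len 8), cursors c1@0 c2@1 c3@2, authorship ........
After op 3 (delete): buffer="yxjyuo" (len 6), cursors c1@0 c2@0 c3@0, authorship ......
After op 4 (move_right): buffer="yxjyuo" (len 6), cursors c1@1 c2@1 c3@1, authorship ......
After op 5 (move_right): buffer="yxjyuo" (len 6), cursors c1@2 c2@2 c3@2, authorship ......
After op 6 (insert('r')): buffer="yxrrrjyuo" (len 9), cursors c1@5 c2@5 c3@5, authorship ..123....
After op 7 (delete): buffer="yxjyuo" (len 6), cursors c1@2 c2@2 c3@2, authorship ......

Answer: 2 2 2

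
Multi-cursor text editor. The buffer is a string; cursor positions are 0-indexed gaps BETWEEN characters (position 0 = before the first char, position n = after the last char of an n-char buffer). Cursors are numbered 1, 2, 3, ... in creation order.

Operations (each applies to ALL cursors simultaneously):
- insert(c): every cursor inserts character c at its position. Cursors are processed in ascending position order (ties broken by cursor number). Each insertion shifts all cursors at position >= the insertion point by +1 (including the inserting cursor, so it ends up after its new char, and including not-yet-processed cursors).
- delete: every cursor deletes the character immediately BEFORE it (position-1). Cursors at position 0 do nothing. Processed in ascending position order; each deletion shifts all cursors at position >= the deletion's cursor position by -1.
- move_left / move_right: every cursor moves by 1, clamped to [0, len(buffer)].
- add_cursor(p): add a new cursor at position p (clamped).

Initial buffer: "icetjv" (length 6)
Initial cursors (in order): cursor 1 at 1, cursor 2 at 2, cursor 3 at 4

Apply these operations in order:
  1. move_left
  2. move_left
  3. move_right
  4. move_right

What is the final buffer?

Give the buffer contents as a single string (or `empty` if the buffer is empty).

Answer: icetjv

Derivation:
After op 1 (move_left): buffer="icetjv" (len 6), cursors c1@0 c2@1 c3@3, authorship ......
After op 2 (move_left): buffer="icetjv" (len 6), cursors c1@0 c2@0 c3@2, authorship ......
After op 3 (move_right): buffer="icetjv" (len 6), cursors c1@1 c2@1 c3@3, authorship ......
After op 4 (move_right): buffer="icetjv" (len 6), cursors c1@2 c2@2 c3@4, authorship ......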